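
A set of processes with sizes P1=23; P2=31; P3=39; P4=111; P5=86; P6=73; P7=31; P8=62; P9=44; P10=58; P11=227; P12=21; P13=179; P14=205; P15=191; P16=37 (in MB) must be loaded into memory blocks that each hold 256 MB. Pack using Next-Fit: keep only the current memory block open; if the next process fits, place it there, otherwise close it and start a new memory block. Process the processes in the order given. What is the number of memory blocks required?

Put P1 (23 MB) in memory block 1; 233 MB remain.
Put P2 (31 MB) in memory block 1; 202 MB remain.
Put P3 (39 MB) in memory block 1; 163 MB remain.
Put P4 (111 MB) in memory block 1; 52 MB remain.
Put P5 (86 MB) in memory block 2; 170 MB remain.
Put P6 (73 MB) in memory block 2; 97 MB remain.
Put P7 (31 MB) in memory block 2; 66 MB remain.
Put P8 (62 MB) in memory block 2; 4 MB remain.
Put P9 (44 MB) in memory block 3; 212 MB remain.
Put P10 (58 MB) in memory block 3; 154 MB remain.
Put P11 (227 MB) in memory block 4; 29 MB remain.
Put P12 (21 MB) in memory block 4; 8 MB remain.
Put P13 (179 MB) in memory block 5; 77 MB remain.
Put P14 (205 MB) in memory block 6; 51 MB remain.
Put P15 (191 MB) in memory block 7; 65 MB remain.
Put P16 (37 MB) in memory block 7; 28 MB remain.
Final memory blocks: [23,31,39,111] [86,73,31,62] [44,58] [227,21] [179] [205] [191,37].

7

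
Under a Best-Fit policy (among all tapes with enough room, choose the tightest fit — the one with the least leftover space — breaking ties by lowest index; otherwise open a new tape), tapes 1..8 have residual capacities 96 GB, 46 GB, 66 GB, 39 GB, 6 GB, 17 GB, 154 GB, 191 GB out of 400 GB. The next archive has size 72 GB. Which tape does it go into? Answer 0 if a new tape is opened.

1

Tapes with room: tape 1 (96 GB), tape 7 (154 GB), tape 8 (191 GB).
Tightest fit is tape 1 with 96 GB free.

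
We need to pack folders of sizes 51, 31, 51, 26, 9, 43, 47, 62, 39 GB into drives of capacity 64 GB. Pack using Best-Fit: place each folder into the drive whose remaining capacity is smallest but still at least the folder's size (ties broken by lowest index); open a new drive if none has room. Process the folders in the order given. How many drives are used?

drive 1: place 51 GB, 13 GB left
drive 2: place 31 GB, 33 GB left
drive 3: place 51 GB, 13 GB left
drive 2: place 26 GB, 7 GB left
drive 1: place 9 GB, 4 GB left
drive 4: place 43 GB, 21 GB left
drive 5: place 47 GB, 17 GB left
drive 6: place 62 GB, 2 GB left
drive 7: place 39 GB, 25 GB left

7 drives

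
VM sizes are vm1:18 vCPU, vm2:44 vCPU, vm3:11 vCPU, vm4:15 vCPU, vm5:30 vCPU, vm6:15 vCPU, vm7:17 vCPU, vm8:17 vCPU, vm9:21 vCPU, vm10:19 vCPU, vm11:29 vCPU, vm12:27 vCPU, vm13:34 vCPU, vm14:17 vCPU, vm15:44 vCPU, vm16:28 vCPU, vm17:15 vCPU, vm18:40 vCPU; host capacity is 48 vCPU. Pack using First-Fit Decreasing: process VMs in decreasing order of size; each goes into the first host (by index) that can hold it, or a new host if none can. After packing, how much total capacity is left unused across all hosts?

Sorted descending: 44, 44, 40, 34, 30, 29, 28, 27, 21, 19, 18, 17, 17, 17, 15, 15, 15, 11.
Put 44 vCPU in host 1; 4 vCPU remain.
Put 44 vCPU in host 2; 4 vCPU remain.
Put 40 vCPU in host 3; 8 vCPU remain.
Put 34 vCPU in host 4; 14 vCPU remain.
Put 30 vCPU in host 5; 18 vCPU remain.
Put 29 vCPU in host 6; 19 vCPU remain.
Put 28 vCPU in host 7; 20 vCPU remain.
Put 27 vCPU in host 8; 21 vCPU remain.
Put 21 vCPU in host 8; 0 vCPU remain.
Put 19 vCPU in host 6; 0 vCPU remain.
Put 18 vCPU in host 5; 0 vCPU remain.
Put 17 vCPU in host 7; 3 vCPU remain.
Put 17 vCPU in host 9; 31 vCPU remain.
Put 17 vCPU in host 9; 14 vCPU remain.
Put 15 vCPU in host 10; 33 vCPU remain.
Put 15 vCPU in host 10; 18 vCPU remain.
Put 15 vCPU in host 10; 3 vCPU remain.
Put 11 vCPU in host 4; 3 vCPU remain.
10 hosts × 48 vCPU = 480 vCPU; used 441 vCPU; unused 39 vCPU.

39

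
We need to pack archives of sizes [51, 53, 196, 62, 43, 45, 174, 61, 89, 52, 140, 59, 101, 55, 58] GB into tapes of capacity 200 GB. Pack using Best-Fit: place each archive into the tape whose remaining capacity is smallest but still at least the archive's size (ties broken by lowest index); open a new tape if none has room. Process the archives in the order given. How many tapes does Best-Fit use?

7

51 GB → tape 1 (remaining 149 GB)
53 GB → tape 1 (remaining 96 GB)
196 GB → tape 2 (remaining 4 GB)
62 GB → tape 1 (remaining 34 GB)
43 GB → tape 3 (remaining 157 GB)
45 GB → tape 3 (remaining 112 GB)
174 GB → tape 4 (remaining 26 GB)
61 GB → tape 3 (remaining 51 GB)
89 GB → tape 5 (remaining 111 GB)
52 GB → tape 5 (remaining 59 GB)
140 GB → tape 6 (remaining 60 GB)
59 GB → tape 5 (remaining 0 GB)
101 GB → tape 7 (remaining 99 GB)
55 GB → tape 6 (remaining 5 GB)
58 GB → tape 7 (remaining 41 GB)
Final tapes: [51,53,62] [196] [43,45,61] [174] [89,52,59] [140,55] [101,58].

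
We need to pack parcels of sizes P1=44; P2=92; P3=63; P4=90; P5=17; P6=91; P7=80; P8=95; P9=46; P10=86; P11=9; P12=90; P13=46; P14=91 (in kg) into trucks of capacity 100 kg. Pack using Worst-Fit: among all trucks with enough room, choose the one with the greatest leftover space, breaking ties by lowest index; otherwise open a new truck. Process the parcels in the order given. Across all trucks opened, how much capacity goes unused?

P1 (44 kg) → truck 1 (remaining 56 kg)
P2 (92 kg) → truck 2 (remaining 8 kg)
P3 (63 kg) → truck 3 (remaining 37 kg)
P4 (90 kg) → truck 4 (remaining 10 kg)
P5 (17 kg) → truck 1 (remaining 39 kg)
P6 (91 kg) → truck 5 (remaining 9 kg)
P7 (80 kg) → truck 6 (remaining 20 kg)
P8 (95 kg) → truck 7 (remaining 5 kg)
P9 (46 kg) → truck 8 (remaining 54 kg)
P10 (86 kg) → truck 9 (remaining 14 kg)
P11 (9 kg) → truck 8 (remaining 45 kg)
P12 (90 kg) → truck 10 (remaining 10 kg)
P13 (46 kg) → truck 11 (remaining 54 kg)
P14 (91 kg) → truck 12 (remaining 9 kg)
12 trucks × 100 kg = 1200 kg; used 940 kg; unused 260 kg.

260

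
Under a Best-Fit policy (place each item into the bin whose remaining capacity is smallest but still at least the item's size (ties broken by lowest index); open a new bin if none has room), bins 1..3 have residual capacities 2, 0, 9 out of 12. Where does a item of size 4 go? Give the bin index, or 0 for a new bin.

3

Bins with room: bin 3 (9).
Tightest fit is bin 3 with 9 free.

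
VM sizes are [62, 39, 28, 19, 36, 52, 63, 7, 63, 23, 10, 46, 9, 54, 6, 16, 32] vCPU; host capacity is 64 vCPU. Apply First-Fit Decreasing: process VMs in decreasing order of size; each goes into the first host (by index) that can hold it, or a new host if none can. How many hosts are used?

9 hosts

Sorted descending: 63, 63, 62, 54, 52, 46, 39, 36, 32, 28, 23, 19, 16, 10, 9, 7, 6.
63 vCPU → host 1 (remaining 1 vCPU)
63 vCPU → host 2 (remaining 1 vCPU)
62 vCPU → host 3 (remaining 2 vCPU)
54 vCPU → host 4 (remaining 10 vCPU)
52 vCPU → host 5 (remaining 12 vCPU)
46 vCPU → host 6 (remaining 18 vCPU)
39 vCPU → host 7 (remaining 25 vCPU)
36 vCPU → host 8 (remaining 28 vCPU)
32 vCPU → host 9 (remaining 32 vCPU)
28 vCPU → host 8 (remaining 0 vCPU)
23 vCPU → host 7 (remaining 2 vCPU)
19 vCPU → host 9 (remaining 13 vCPU)
16 vCPU → host 6 (remaining 2 vCPU)
10 vCPU → host 4 (remaining 0 vCPU)
9 vCPU → host 5 (remaining 3 vCPU)
7 vCPU → host 9 (remaining 6 vCPU)
6 vCPU → host 9 (remaining 0 vCPU)
Final hosts: [63] [63] [62] [54,10] [52,9] [46,16] [39,23] [36,28] [32,19,7,6].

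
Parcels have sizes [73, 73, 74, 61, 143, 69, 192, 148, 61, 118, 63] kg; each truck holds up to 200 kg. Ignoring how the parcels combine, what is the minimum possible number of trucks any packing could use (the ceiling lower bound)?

Total size = 73 + 73 + 74 + 61 + 143 + 69 + 192 + 148 + 61 + 118 + 63 = 1075 kg.
⌈1075 / 200⌉ = 6.

6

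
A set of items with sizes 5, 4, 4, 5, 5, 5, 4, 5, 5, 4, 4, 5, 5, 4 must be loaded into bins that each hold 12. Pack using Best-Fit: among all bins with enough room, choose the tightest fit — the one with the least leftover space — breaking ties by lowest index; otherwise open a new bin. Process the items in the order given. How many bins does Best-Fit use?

7

Put 5 in bin 1; 7 remain.
Put 4 in bin 1; 3 remain.
Put 4 in bin 2; 8 remain.
Put 5 in bin 2; 3 remain.
Put 5 in bin 3; 7 remain.
Put 5 in bin 3; 2 remain.
Put 4 in bin 4; 8 remain.
Put 5 in bin 4; 3 remain.
Put 5 in bin 5; 7 remain.
Put 4 in bin 5; 3 remain.
Put 4 in bin 6; 8 remain.
Put 5 in bin 6; 3 remain.
Put 5 in bin 7; 7 remain.
Put 4 in bin 7; 3 remain.
Final bins: [5,4] [4,5] [5,5] [4,5] [5,4] [4,5] [5,4].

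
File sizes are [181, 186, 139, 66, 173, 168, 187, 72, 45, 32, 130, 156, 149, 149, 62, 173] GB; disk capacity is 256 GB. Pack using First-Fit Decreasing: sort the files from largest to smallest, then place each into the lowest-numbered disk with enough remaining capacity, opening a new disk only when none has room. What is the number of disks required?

11

Sorted descending: 187, 186, 181, 173, 173, 168, 156, 149, 149, 139, 130, 72, 66, 62, 45, 32.
187 GB → disk 1 (remaining 69 GB)
186 GB → disk 2 (remaining 70 GB)
181 GB → disk 3 (remaining 75 GB)
173 GB → disk 4 (remaining 83 GB)
173 GB → disk 5 (remaining 83 GB)
168 GB → disk 6 (remaining 88 GB)
156 GB → disk 7 (remaining 100 GB)
149 GB → disk 8 (remaining 107 GB)
149 GB → disk 9 (remaining 107 GB)
139 GB → disk 10 (remaining 117 GB)
130 GB → disk 11 (remaining 126 GB)
72 GB → disk 3 (remaining 3 GB)
66 GB → disk 1 (remaining 3 GB)
62 GB → disk 2 (remaining 8 GB)
45 GB → disk 4 (remaining 38 GB)
32 GB → disk 4 (remaining 6 GB)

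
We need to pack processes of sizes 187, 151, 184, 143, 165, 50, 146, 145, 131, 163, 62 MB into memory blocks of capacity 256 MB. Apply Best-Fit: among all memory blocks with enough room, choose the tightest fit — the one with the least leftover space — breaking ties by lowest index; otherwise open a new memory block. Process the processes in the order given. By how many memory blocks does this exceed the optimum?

Best-Fit: [187,50] [151] [184,62] [143] [165] [146] [145] [131] [163] → 9 memory blocks.
9 processes exceed 128 MB (half the capacity), and no two of those can share a memory block, so at least 9 memory blocks are needed.
So 9 is already optimal.

0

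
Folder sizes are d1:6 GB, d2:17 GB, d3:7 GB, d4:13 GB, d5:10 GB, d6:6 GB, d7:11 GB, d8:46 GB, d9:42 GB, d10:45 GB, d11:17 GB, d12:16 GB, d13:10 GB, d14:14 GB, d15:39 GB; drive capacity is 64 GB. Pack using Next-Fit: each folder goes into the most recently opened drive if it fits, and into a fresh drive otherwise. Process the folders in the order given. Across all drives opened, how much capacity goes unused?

85

Put d1 (6 GB) in drive 1; 58 GB remain.
Put d2 (17 GB) in drive 1; 41 GB remain.
Put d3 (7 GB) in drive 1; 34 GB remain.
Put d4 (13 GB) in drive 1; 21 GB remain.
Put d5 (10 GB) in drive 1; 11 GB remain.
Put d6 (6 GB) in drive 1; 5 GB remain.
Put d7 (11 GB) in drive 2; 53 GB remain.
Put d8 (46 GB) in drive 2; 7 GB remain.
Put d9 (42 GB) in drive 3; 22 GB remain.
Put d10 (45 GB) in drive 4; 19 GB remain.
Put d11 (17 GB) in drive 4; 2 GB remain.
Put d12 (16 GB) in drive 5; 48 GB remain.
Put d13 (10 GB) in drive 5; 38 GB remain.
Put d14 (14 GB) in drive 5; 24 GB remain.
Put d15 (39 GB) in drive 6; 25 GB remain.
6 drives × 64 GB = 384 GB; used 299 GB; unused 85 GB.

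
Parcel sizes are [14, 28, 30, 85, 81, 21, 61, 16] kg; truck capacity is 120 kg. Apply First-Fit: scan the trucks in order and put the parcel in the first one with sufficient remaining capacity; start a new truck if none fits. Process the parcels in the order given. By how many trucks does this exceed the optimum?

1

First-Fit: [14,28,30,21,16] [85] [81] [61] → 4 trucks.
Total size 336 kg; any packing needs at least ⌈336/120⌉ = 3 trucks.
An optimal packing achieves that bound: [85,30] [81,28] [61,21,16,14] → 3 trucks.
Excess: 4 − 3 = 1.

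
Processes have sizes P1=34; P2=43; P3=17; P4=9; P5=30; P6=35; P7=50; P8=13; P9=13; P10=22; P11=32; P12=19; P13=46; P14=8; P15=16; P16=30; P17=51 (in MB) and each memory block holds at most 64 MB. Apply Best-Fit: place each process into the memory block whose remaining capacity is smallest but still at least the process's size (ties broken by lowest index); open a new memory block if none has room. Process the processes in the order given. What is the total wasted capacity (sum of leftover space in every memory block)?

memory block 1: place P1 (34 MB), 30 MB left
memory block 2: place P2 (43 MB), 21 MB left
memory block 2: place P3 (17 MB), 4 MB left
memory block 1: place P4 (9 MB), 21 MB left
memory block 3: place P5 (30 MB), 34 MB left
memory block 4: place P6 (35 MB), 29 MB left
memory block 5: place P7 (50 MB), 14 MB left
memory block 5: place P8 (13 MB), 1 MB left
memory block 1: place P9 (13 MB), 8 MB left
memory block 4: place P10 (22 MB), 7 MB left
memory block 3: place P11 (32 MB), 2 MB left
memory block 6: place P12 (19 MB), 45 MB left
memory block 7: place P13 (46 MB), 18 MB left
memory block 1: place P14 (8 MB), 0 MB left
memory block 7: place P15 (16 MB), 2 MB left
memory block 6: place P16 (30 MB), 15 MB left
memory block 8: place P17 (51 MB), 13 MB left
8 memory blocks × 64 MB = 512 MB; used 468 MB; unused 44 MB.

44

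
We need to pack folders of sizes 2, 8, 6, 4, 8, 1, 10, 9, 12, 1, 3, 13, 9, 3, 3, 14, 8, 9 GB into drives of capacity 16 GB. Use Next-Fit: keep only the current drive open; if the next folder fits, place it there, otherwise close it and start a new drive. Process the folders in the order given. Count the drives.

Put 2 GB in drive 1; 14 GB remain.
Put 8 GB in drive 1; 6 GB remain.
Put 6 GB in drive 1; 0 GB remain.
Put 4 GB in drive 2; 12 GB remain.
Put 8 GB in drive 2; 4 GB remain.
Put 1 GB in drive 2; 3 GB remain.
Put 10 GB in drive 3; 6 GB remain.
Put 9 GB in drive 4; 7 GB remain.
Put 12 GB in drive 5; 4 GB remain.
Put 1 GB in drive 5; 3 GB remain.
Put 3 GB in drive 5; 0 GB remain.
Put 13 GB in drive 6; 3 GB remain.
Put 9 GB in drive 7; 7 GB remain.
Put 3 GB in drive 7; 4 GB remain.
Put 3 GB in drive 7; 1 GB remain.
Put 14 GB in drive 8; 2 GB remain.
Put 8 GB in drive 9; 8 GB remain.
Put 9 GB in drive 10; 7 GB remain.

10 drives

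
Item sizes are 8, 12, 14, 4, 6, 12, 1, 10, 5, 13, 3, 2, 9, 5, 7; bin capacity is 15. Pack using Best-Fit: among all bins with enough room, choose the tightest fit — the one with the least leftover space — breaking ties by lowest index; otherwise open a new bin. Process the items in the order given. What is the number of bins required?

Put 8 in bin 1; 7 remain.
Put 12 in bin 2; 3 remain.
Put 14 in bin 3; 1 remain.
Put 4 in bin 1; 3 remain.
Put 6 in bin 4; 9 remain.
Put 12 in bin 5; 3 remain.
Put 1 in bin 3; 0 remain.
Put 10 in bin 6; 5 remain.
Put 5 in bin 6; 0 remain.
Put 13 in bin 7; 2 remain.
Put 3 in bin 1; 0 remain.
Put 2 in bin 7; 0 remain.
Put 9 in bin 4; 0 remain.
Put 5 in bin 8; 10 remain.
Put 7 in bin 8; 3 remain.

8 bins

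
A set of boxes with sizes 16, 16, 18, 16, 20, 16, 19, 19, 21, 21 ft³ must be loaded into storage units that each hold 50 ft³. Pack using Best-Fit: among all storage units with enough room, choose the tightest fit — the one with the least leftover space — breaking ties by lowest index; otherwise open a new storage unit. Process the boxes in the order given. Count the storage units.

storage unit 1: place 16 ft³, 34 ft³ left
storage unit 1: place 16 ft³, 18 ft³ left
storage unit 1: place 18 ft³, 0 ft³ left
storage unit 2: place 16 ft³, 34 ft³ left
storage unit 2: place 20 ft³, 14 ft³ left
storage unit 3: place 16 ft³, 34 ft³ left
storage unit 3: place 19 ft³, 15 ft³ left
storage unit 4: place 19 ft³, 31 ft³ left
storage unit 4: place 21 ft³, 10 ft³ left
storage unit 5: place 21 ft³, 29 ft³ left

5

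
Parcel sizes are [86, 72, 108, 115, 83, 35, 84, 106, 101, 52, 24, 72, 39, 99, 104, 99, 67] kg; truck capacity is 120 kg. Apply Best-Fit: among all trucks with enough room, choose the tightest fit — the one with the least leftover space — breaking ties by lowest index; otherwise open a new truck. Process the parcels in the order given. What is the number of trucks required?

13

Put 86 kg in truck 1; 34 kg remain.
Put 72 kg in truck 2; 48 kg remain.
Put 108 kg in truck 3; 12 kg remain.
Put 115 kg in truck 4; 5 kg remain.
Put 83 kg in truck 5; 37 kg remain.
Put 35 kg in truck 5; 2 kg remain.
Put 84 kg in truck 6; 36 kg remain.
Put 106 kg in truck 7; 14 kg remain.
Put 101 kg in truck 8; 19 kg remain.
Put 52 kg in truck 9; 68 kg remain.
Put 24 kg in truck 1; 10 kg remain.
Put 72 kg in truck 10; 48 kg remain.
Put 39 kg in truck 2; 9 kg remain.
Put 99 kg in truck 11; 21 kg remain.
Put 104 kg in truck 12; 16 kg remain.
Put 99 kg in truck 13; 21 kg remain.
Put 67 kg in truck 9; 1 kg remain.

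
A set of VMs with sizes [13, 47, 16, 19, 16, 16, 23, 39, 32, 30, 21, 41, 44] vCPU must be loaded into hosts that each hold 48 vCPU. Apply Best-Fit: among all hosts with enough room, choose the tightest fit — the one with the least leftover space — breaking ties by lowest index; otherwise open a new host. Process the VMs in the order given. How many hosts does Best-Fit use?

9

13 vCPU → host 1 (remaining 35 vCPU)
47 vCPU → host 2 (remaining 1 vCPU)
16 vCPU → host 1 (remaining 19 vCPU)
19 vCPU → host 1 (remaining 0 vCPU)
16 vCPU → host 3 (remaining 32 vCPU)
16 vCPU → host 3 (remaining 16 vCPU)
23 vCPU → host 4 (remaining 25 vCPU)
39 vCPU → host 5 (remaining 9 vCPU)
32 vCPU → host 6 (remaining 16 vCPU)
30 vCPU → host 7 (remaining 18 vCPU)
21 vCPU → host 4 (remaining 4 vCPU)
41 vCPU → host 8 (remaining 7 vCPU)
44 vCPU → host 9 (remaining 4 vCPU)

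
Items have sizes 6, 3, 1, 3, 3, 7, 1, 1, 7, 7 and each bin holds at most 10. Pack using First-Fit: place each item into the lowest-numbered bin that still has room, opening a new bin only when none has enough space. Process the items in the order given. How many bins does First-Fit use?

6 → bin 1 (remaining 4)
3 → bin 1 (remaining 1)
1 → bin 1 (remaining 0)
3 → bin 2 (remaining 7)
3 → bin 2 (remaining 4)
7 → bin 3 (remaining 3)
1 → bin 2 (remaining 3)
1 → bin 2 (remaining 2)
7 → bin 4 (remaining 3)
7 → bin 5 (remaining 3)

5 bins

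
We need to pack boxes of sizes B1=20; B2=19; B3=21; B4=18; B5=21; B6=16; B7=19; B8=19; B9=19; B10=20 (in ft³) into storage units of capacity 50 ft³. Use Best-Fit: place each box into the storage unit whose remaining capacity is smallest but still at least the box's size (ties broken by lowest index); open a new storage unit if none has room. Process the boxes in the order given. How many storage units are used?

B1 (20 ft³) → storage unit 1 (remaining 30 ft³)
B2 (19 ft³) → storage unit 1 (remaining 11 ft³)
B3 (21 ft³) → storage unit 2 (remaining 29 ft³)
B4 (18 ft³) → storage unit 2 (remaining 11 ft³)
B5 (21 ft³) → storage unit 3 (remaining 29 ft³)
B6 (16 ft³) → storage unit 3 (remaining 13 ft³)
B7 (19 ft³) → storage unit 4 (remaining 31 ft³)
B8 (19 ft³) → storage unit 4 (remaining 12 ft³)
B9 (19 ft³) → storage unit 5 (remaining 31 ft³)
B10 (20 ft³) → storage unit 5 (remaining 11 ft³)
Final storage units: [20,19] [21,18] [21,16] [19,19] [19,20].

5 storage units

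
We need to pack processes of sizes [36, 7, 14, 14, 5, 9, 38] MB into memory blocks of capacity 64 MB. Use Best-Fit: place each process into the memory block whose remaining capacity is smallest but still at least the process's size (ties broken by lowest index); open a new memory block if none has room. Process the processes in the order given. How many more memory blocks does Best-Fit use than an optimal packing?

Best-Fit: [36,7,14,5] [14,9,38] → 2 memory blocks.
Total size 123 MB; any packing needs at least ⌈123/64⌉ = 2 memory blocks.
So 2 is already optimal.

0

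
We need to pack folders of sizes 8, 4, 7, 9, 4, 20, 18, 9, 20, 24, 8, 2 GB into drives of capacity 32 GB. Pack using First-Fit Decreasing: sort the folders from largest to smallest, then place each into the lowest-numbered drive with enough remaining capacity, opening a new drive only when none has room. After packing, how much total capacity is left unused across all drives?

Sorted descending: 24, 20, 20, 18, 9, 9, 8, 8, 7, 4, 4, 2.
drive 1: place 24 GB, 8 GB left
drive 2: place 20 GB, 12 GB left
drive 3: place 20 GB, 12 GB left
drive 4: place 18 GB, 14 GB left
drive 2: place 9 GB, 3 GB left
drive 3: place 9 GB, 3 GB left
drive 1: place 8 GB, 0 GB left
drive 4: place 8 GB, 6 GB left
drive 5: place 7 GB, 25 GB left
drive 4: place 4 GB, 2 GB left
drive 5: place 4 GB, 21 GB left
drive 2: place 2 GB, 1 GB left
5 drives × 32 GB = 160 GB; used 133 GB; unused 27 GB.

27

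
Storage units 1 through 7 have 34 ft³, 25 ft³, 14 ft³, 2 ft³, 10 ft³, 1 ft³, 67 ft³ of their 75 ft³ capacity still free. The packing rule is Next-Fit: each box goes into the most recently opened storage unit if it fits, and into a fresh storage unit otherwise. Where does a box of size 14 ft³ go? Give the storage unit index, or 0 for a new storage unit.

Next-Fit only looks at storage unit 7, which has 67 ft³ free.
14 ft³ fits there.

7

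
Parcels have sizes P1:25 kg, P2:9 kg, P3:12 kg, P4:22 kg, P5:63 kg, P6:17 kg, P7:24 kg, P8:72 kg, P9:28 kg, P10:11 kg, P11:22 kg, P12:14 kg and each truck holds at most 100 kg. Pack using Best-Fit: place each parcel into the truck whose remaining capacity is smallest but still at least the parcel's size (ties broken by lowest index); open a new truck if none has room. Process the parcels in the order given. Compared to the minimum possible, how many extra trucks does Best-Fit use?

Best-Fit: [25,9,12,22,17,14] [63,24,11] [72,28] [22] → 4 trucks.
Total size 319 kg; any packing needs at least ⌈319/100⌉ = 4 trucks.
So 4 is already optimal.

0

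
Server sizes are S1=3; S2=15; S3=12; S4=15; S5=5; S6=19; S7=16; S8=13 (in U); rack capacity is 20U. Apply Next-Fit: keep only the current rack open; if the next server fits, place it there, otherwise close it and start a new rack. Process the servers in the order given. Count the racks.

6 racks

rack 1: place S1 (3U), 17U left
rack 1: place S2 (15U), 2U left
rack 2: place S3 (12U), 8U left
rack 3: place S4 (15U), 5U left
rack 3: place S5 (5U), 0U left
rack 4: place S6 (19U), 1U left
rack 5: place S7 (16U), 4U left
rack 6: place S8 (13U), 7U left
Final racks: [3,15] [12] [15,5] [19] [16] [13].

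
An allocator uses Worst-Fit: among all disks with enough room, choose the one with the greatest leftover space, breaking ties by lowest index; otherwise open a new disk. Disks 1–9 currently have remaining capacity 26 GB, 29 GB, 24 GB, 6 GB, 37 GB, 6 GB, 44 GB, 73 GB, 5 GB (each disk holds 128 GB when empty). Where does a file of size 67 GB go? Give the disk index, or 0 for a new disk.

8

Disks with room: disk 8 (73 GB).
Most room is disk 8 with 73 GB free.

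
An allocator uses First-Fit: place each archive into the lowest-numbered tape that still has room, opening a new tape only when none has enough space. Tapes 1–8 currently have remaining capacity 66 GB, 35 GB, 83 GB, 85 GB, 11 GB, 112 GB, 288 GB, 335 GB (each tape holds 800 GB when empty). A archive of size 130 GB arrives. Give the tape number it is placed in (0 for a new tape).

7

Tapes with room: tape 7 (288 GB), tape 8 (335 GB).
The first with room is tape 7.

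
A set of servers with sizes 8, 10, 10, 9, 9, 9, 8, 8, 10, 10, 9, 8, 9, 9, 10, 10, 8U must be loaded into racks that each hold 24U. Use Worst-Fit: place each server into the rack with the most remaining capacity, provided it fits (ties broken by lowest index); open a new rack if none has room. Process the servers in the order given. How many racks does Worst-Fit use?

rack 1: place 8U, 16U left
rack 1: place 10U, 6U left
rack 2: place 10U, 14U left
rack 2: place 9U, 5U left
rack 3: place 9U, 15U left
rack 3: place 9U, 6U left
rack 4: place 8U, 16U left
rack 4: place 8U, 8U left
rack 5: place 10U, 14U left
rack 5: place 10U, 4U left
rack 6: place 9U, 15U left
rack 6: place 8U, 7U left
rack 7: place 9U, 15U left
rack 7: place 9U, 6U left
rack 8: place 10U, 14U left
rack 8: place 10U, 4U left
rack 4: place 8U, 0U left
Final racks: [8,10] [10,9] [9,9] [8,8,8] [10,10] [9,8] [9,9] [10,10].

8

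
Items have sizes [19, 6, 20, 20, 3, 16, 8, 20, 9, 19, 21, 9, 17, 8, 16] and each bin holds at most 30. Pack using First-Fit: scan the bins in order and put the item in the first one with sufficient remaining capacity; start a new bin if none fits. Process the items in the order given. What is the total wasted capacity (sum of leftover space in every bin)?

59

Put 19 in bin 1; 11 remain.
Put 6 in bin 1; 5 remain.
Put 20 in bin 2; 10 remain.
Put 20 in bin 3; 10 remain.
Put 3 in bin 1; 2 remain.
Put 16 in bin 4; 14 remain.
Put 8 in bin 2; 2 remain.
Put 20 in bin 5; 10 remain.
Put 9 in bin 3; 1 remain.
Put 19 in bin 6; 11 remain.
Put 21 in bin 7; 9 remain.
Put 9 in bin 4; 5 remain.
Put 17 in bin 8; 13 remain.
Put 8 in bin 5; 2 remain.
Put 16 in bin 9; 14 remain.
9 bins × 30 = 270; used 211; unused 59.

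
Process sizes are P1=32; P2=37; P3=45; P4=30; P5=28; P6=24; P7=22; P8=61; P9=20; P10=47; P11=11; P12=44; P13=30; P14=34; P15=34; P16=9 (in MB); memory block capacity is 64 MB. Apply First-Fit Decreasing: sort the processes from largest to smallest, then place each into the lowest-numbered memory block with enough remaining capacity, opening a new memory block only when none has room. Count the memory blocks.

Sorted descending: 61, 47, 45, 44, 37, 34, 34, 32, 30, 30, 28, 24, 22, 20, 11, 9.
memory block 1: place 61 MB, 3 MB left
memory block 2: place 47 MB, 17 MB left
memory block 3: place 45 MB, 19 MB left
memory block 4: place 44 MB, 20 MB left
memory block 5: place 37 MB, 27 MB left
memory block 6: place 34 MB, 30 MB left
memory block 7: place 34 MB, 30 MB left
memory block 8: place 32 MB, 32 MB left
memory block 6: place 30 MB, 0 MB left
memory block 7: place 30 MB, 0 MB left
memory block 8: place 28 MB, 4 MB left
memory block 5: place 24 MB, 3 MB left
memory block 9: place 22 MB, 42 MB left
memory block 4: place 20 MB, 0 MB left
memory block 2: place 11 MB, 6 MB left
memory block 3: place 9 MB, 10 MB left
Final memory blocks: [61] [47,11] [45,9] [44,20] [37,24] [34,30] [34,30] [32,28] [22].

9 memory blocks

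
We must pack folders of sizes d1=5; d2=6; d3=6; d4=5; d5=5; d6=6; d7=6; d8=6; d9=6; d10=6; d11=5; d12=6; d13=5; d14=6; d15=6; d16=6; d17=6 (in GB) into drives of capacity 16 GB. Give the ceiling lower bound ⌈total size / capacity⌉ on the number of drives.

Total size = 5 + 6 + 6 + 5 + 5 + 6 + 6 + 6 + 6 + 6 + 5 + 6 + 5 + 6 + 6 + 6 + 6 = 97 GB.
⌈97 / 16⌉ = 7.

7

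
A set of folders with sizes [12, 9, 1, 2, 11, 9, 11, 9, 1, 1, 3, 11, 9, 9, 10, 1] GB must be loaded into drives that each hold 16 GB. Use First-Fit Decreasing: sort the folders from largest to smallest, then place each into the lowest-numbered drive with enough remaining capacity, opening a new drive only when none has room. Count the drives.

Sorted descending: 12, 11, 11, 11, 10, 9, 9, 9, 9, 9, 3, 2, 1, 1, 1, 1.
drive 1: place 12 GB, 4 GB left
drive 2: place 11 GB, 5 GB left
drive 3: place 11 GB, 5 GB left
drive 4: place 11 GB, 5 GB left
drive 5: place 10 GB, 6 GB left
drive 6: place 9 GB, 7 GB left
drive 7: place 9 GB, 7 GB left
drive 8: place 9 GB, 7 GB left
drive 9: place 9 GB, 7 GB left
drive 10: place 9 GB, 7 GB left
drive 1: place 3 GB, 1 GB left
drive 2: place 2 GB, 3 GB left
drive 1: place 1 GB, 0 GB left
drive 2: place 1 GB, 2 GB left
drive 2: place 1 GB, 1 GB left
drive 2: place 1 GB, 0 GB left
Final drives: [12,3,1] [11,2,1,1,1] [11] [11] [10] [9] [9] [9] [9] [9].

10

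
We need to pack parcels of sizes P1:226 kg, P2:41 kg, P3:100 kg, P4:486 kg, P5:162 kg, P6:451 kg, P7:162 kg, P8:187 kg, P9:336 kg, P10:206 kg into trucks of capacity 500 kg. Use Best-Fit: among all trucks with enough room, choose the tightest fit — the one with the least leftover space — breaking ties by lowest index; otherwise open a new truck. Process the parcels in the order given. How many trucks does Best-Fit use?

Put P1 (226 kg) in truck 1; 274 kg remain.
Put P2 (41 kg) in truck 1; 233 kg remain.
Put P3 (100 kg) in truck 1; 133 kg remain.
Put P4 (486 kg) in truck 2; 14 kg remain.
Put P5 (162 kg) in truck 3; 338 kg remain.
Put P6 (451 kg) in truck 4; 49 kg remain.
Put P7 (162 kg) in truck 3; 176 kg remain.
Put P8 (187 kg) in truck 5; 313 kg remain.
Put P9 (336 kg) in truck 6; 164 kg remain.
Put P10 (206 kg) in truck 5; 107 kg remain.

6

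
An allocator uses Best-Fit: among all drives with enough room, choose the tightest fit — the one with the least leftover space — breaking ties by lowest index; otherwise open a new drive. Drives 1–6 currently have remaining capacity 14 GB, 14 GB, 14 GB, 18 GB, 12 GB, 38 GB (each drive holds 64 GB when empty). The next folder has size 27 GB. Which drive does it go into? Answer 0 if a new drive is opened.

Drives with room: drive 6 (38 GB).
Tightest fit is drive 6 with 38 GB free.

6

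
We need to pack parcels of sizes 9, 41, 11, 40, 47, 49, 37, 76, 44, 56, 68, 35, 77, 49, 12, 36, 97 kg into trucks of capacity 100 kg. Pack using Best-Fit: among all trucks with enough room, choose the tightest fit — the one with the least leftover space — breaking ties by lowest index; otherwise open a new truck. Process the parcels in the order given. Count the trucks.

9 trucks

truck 1: place 9 kg, 91 kg left
truck 1: place 41 kg, 50 kg left
truck 1: place 11 kg, 39 kg left
truck 2: place 40 kg, 60 kg left
truck 2: place 47 kg, 13 kg left
truck 3: place 49 kg, 51 kg left
truck 1: place 37 kg, 2 kg left
truck 4: place 76 kg, 24 kg left
truck 3: place 44 kg, 7 kg left
truck 5: place 56 kg, 44 kg left
truck 6: place 68 kg, 32 kg left
truck 5: place 35 kg, 9 kg left
truck 7: place 77 kg, 23 kg left
truck 8: place 49 kg, 51 kg left
truck 2: place 12 kg, 1 kg left
truck 8: place 36 kg, 15 kg left
truck 9: place 97 kg, 3 kg left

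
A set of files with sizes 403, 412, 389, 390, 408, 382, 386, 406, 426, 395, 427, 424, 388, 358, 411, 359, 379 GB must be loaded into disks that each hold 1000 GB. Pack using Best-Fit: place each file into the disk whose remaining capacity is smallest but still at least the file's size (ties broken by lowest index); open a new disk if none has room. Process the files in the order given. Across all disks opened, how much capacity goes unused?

2257

disk 1: place 403 GB, 597 GB left
disk 1: place 412 GB, 185 GB left
disk 2: place 389 GB, 611 GB left
disk 2: place 390 GB, 221 GB left
disk 3: place 408 GB, 592 GB left
disk 3: place 382 GB, 210 GB left
disk 4: place 386 GB, 614 GB left
disk 4: place 406 GB, 208 GB left
disk 5: place 426 GB, 574 GB left
disk 5: place 395 GB, 179 GB left
disk 6: place 427 GB, 573 GB left
disk 6: place 424 GB, 149 GB left
disk 7: place 388 GB, 612 GB left
disk 7: place 358 GB, 254 GB left
disk 8: place 411 GB, 589 GB left
disk 8: place 359 GB, 230 GB left
disk 9: place 379 GB, 621 GB left
9 disks × 1000 GB = 9000 GB; used 6743 GB; unused 2257 GB.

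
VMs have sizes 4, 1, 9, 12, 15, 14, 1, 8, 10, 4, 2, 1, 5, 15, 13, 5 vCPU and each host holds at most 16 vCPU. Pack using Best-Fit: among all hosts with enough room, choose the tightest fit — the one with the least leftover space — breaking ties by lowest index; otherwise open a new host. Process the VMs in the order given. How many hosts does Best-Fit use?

host 1: place 4 vCPU, 12 vCPU left
host 1: place 1 vCPU, 11 vCPU left
host 1: place 9 vCPU, 2 vCPU left
host 2: place 12 vCPU, 4 vCPU left
host 3: place 15 vCPU, 1 vCPU left
host 4: place 14 vCPU, 2 vCPU left
host 3: place 1 vCPU, 0 vCPU left
host 5: place 8 vCPU, 8 vCPU left
host 6: place 10 vCPU, 6 vCPU left
host 2: place 4 vCPU, 0 vCPU left
host 1: place 2 vCPU, 0 vCPU left
host 4: place 1 vCPU, 1 vCPU left
host 6: place 5 vCPU, 1 vCPU left
host 7: place 15 vCPU, 1 vCPU left
host 8: place 13 vCPU, 3 vCPU left
host 5: place 5 vCPU, 3 vCPU left
Final hosts: [4,1,9,2] [12,4] [15,1] [14,1] [8,5] [10,5] [15] [13].

8 hosts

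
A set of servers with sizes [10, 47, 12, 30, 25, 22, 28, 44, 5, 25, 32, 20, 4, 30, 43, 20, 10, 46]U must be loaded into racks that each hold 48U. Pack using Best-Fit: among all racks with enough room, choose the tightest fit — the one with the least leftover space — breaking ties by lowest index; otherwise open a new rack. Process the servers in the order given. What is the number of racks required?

11

Put 10U in rack 1; 38U remain.
Put 47U in rack 2; 1U remain.
Put 12U in rack 1; 26U remain.
Put 30U in rack 3; 18U remain.
Put 25U in rack 1; 1U remain.
Put 22U in rack 4; 26U remain.
Put 28U in rack 5; 20U remain.
Put 44U in rack 6; 4U remain.
Put 5U in rack 3; 13U remain.
Put 25U in rack 4; 1U remain.
Put 32U in rack 7; 16U remain.
Put 20U in rack 5; 0U remain.
Put 4U in rack 6; 0U remain.
Put 30U in rack 8; 18U remain.
Put 43U in rack 9; 5U remain.
Put 20U in rack 10; 28U remain.
Put 10U in rack 3; 3U remain.
Put 46U in rack 11; 2U remain.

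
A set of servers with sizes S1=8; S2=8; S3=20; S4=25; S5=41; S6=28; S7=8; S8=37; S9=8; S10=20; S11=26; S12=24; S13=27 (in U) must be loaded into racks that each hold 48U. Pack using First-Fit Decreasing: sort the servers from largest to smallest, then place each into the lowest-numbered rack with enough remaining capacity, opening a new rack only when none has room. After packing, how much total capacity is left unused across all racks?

56

Sorted descending: 41, 37, 28, 27, 26, 25, 24, 20, 20, 8, 8, 8, 8.
Put 41U in rack 1; 7U remain.
Put 37U in rack 2; 11U remain.
Put 28U in rack 3; 20U remain.
Put 27U in rack 4; 21U remain.
Put 26U in rack 5; 22U remain.
Put 25U in rack 6; 23U remain.
Put 24U in rack 7; 24U remain.
Put 20U in rack 3; 0U remain.
Put 20U in rack 4; 1U remain.
Put 8U in rack 2; 3U remain.
Put 8U in rack 5; 14U remain.
Put 8U in rack 5; 6U remain.
Put 8U in rack 6; 15U remain.
7 racks × 48U = 336U; used 280U; unused 56U.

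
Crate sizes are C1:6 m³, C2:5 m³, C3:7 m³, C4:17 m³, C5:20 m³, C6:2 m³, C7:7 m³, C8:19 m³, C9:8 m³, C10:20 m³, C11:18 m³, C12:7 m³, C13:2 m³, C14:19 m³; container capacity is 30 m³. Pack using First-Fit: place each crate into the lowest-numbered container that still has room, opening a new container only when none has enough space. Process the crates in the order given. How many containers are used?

C1 (6 m³) → container 1 (remaining 24 m³)
C2 (5 m³) → container 1 (remaining 19 m³)
C3 (7 m³) → container 1 (remaining 12 m³)
C4 (17 m³) → container 2 (remaining 13 m³)
C5 (20 m³) → container 3 (remaining 10 m³)
C6 (2 m³) → container 1 (remaining 10 m³)
C7 (7 m³) → container 1 (remaining 3 m³)
C8 (19 m³) → container 4 (remaining 11 m³)
C9 (8 m³) → container 2 (remaining 5 m³)
C10 (20 m³) → container 5 (remaining 10 m³)
C11 (18 m³) → container 6 (remaining 12 m³)
C12 (7 m³) → container 3 (remaining 3 m³)
C13 (2 m³) → container 1 (remaining 1 m³)
C14 (19 m³) → container 7 (remaining 11 m³)
Final containers: [6,5,7,2,7,2] [17,8] [20,7] [19] [20] [18] [19].

7 containers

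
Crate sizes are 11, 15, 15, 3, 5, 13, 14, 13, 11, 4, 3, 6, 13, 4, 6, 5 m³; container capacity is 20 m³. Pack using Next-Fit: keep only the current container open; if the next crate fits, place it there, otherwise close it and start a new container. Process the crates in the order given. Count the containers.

9 containers

11 m³ → container 1 (remaining 9 m³)
15 m³ → container 2 (remaining 5 m³)
15 m³ → container 3 (remaining 5 m³)
3 m³ → container 3 (remaining 2 m³)
5 m³ → container 4 (remaining 15 m³)
13 m³ → container 4 (remaining 2 m³)
14 m³ → container 5 (remaining 6 m³)
13 m³ → container 6 (remaining 7 m³)
11 m³ → container 7 (remaining 9 m³)
4 m³ → container 7 (remaining 5 m³)
3 m³ → container 7 (remaining 2 m³)
6 m³ → container 8 (remaining 14 m³)
13 m³ → container 8 (remaining 1 m³)
4 m³ → container 9 (remaining 16 m³)
6 m³ → container 9 (remaining 10 m³)
5 m³ → container 9 (remaining 5 m³)
Final containers: [11] [15] [15,3] [5,13] [14] [13] [11,4,3] [6,13] [4,6,5].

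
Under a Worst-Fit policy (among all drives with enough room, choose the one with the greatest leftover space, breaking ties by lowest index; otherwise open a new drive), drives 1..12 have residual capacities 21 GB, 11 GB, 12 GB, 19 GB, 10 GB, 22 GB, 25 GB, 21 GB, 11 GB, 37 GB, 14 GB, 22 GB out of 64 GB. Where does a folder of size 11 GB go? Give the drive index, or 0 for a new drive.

10

Drives with room: drive 1 (21 GB), drive 2 (11 GB), drive 3 (12 GB), drive 4 (19 GB), drive 6 (22 GB), drive 7 (25 GB), drive 8 (21 GB), drive 9 (11 GB), drive 10 (37 GB), drive 11 (14 GB), drive 12 (22 GB).
Most room is drive 10 with 37 GB free.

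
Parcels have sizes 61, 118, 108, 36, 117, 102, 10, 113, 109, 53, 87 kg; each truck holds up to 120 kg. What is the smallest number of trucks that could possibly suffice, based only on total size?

Total size = 61 + 118 + 108 + 36 + 117 + 102 + 10 + 113 + 109 + 53 + 87 = 914 kg.
⌈914 / 120⌉ = 8.

8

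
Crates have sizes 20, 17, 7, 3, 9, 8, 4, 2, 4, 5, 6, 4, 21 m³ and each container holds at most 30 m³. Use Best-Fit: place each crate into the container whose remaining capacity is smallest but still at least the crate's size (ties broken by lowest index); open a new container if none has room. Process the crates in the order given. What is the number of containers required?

Put 20 m³ in container 1; 10 m³ remain.
Put 17 m³ in container 2; 13 m³ remain.
Put 7 m³ in container 1; 3 m³ remain.
Put 3 m³ in container 1; 0 m³ remain.
Put 9 m³ in container 2; 4 m³ remain.
Put 8 m³ in container 3; 22 m³ remain.
Put 4 m³ in container 2; 0 m³ remain.
Put 2 m³ in container 3; 20 m³ remain.
Put 4 m³ in container 3; 16 m³ remain.
Put 5 m³ in container 3; 11 m³ remain.
Put 6 m³ in container 3; 5 m³ remain.
Put 4 m³ in container 3; 1 m³ remain.
Put 21 m³ in container 4; 9 m³ remain.

4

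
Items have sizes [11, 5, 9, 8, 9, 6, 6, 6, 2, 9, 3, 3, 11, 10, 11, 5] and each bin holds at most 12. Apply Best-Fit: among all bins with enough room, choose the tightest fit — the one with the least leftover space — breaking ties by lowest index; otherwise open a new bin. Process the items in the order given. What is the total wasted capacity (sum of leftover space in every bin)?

18

Put 11 in bin 1; 1 remain.
Put 5 in bin 2; 7 remain.
Put 9 in bin 3; 3 remain.
Put 8 in bin 4; 4 remain.
Put 9 in bin 5; 3 remain.
Put 6 in bin 2; 1 remain.
Put 6 in bin 6; 6 remain.
Put 6 in bin 6; 0 remain.
Put 2 in bin 3; 1 remain.
Put 9 in bin 7; 3 remain.
Put 3 in bin 5; 0 remain.
Put 3 in bin 7; 0 remain.
Put 11 in bin 8; 1 remain.
Put 10 in bin 9; 2 remain.
Put 11 in bin 10; 1 remain.
Put 5 in bin 11; 7 remain.
11 bins × 12 = 132; used 114; unused 18.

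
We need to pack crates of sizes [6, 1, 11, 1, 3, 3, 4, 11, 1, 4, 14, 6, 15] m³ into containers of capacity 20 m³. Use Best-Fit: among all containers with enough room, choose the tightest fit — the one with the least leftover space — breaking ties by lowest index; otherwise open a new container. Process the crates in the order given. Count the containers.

5 containers

container 1: place 6 m³, 14 m³ left
container 1: place 1 m³, 13 m³ left
container 1: place 11 m³, 2 m³ left
container 1: place 1 m³, 1 m³ left
container 2: place 3 m³, 17 m³ left
container 2: place 3 m³, 14 m³ left
container 2: place 4 m³, 10 m³ left
container 3: place 11 m³, 9 m³ left
container 1: place 1 m³, 0 m³ left
container 3: place 4 m³, 5 m³ left
container 4: place 14 m³, 6 m³ left
container 4: place 6 m³, 0 m³ left
container 5: place 15 m³, 5 m³ left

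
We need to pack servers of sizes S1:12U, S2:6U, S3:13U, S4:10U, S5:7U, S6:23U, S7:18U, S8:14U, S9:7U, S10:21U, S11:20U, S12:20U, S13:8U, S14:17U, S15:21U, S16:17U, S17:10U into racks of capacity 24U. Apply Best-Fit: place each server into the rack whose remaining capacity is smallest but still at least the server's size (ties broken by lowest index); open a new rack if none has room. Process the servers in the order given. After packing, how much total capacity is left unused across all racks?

68

S1 (12U) → rack 1 (remaining 12U)
S2 (6U) → rack 1 (remaining 6U)
S3 (13U) → rack 2 (remaining 11U)
S4 (10U) → rack 2 (remaining 1U)
S5 (7U) → rack 3 (remaining 17U)
S6 (23U) → rack 4 (remaining 1U)
S7 (18U) → rack 5 (remaining 6U)
S8 (14U) → rack 3 (remaining 3U)
S9 (7U) → rack 6 (remaining 17U)
S10 (21U) → rack 7 (remaining 3U)
S11 (20U) → rack 8 (remaining 4U)
S12 (20U) → rack 9 (remaining 4U)
S13 (8U) → rack 6 (remaining 9U)
S14 (17U) → rack 10 (remaining 7U)
S15 (21U) → rack 11 (remaining 3U)
S16 (17U) → rack 12 (remaining 7U)
S17 (10U) → rack 13 (remaining 14U)
13 racks × 24U = 312U; used 244U; unused 68U.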